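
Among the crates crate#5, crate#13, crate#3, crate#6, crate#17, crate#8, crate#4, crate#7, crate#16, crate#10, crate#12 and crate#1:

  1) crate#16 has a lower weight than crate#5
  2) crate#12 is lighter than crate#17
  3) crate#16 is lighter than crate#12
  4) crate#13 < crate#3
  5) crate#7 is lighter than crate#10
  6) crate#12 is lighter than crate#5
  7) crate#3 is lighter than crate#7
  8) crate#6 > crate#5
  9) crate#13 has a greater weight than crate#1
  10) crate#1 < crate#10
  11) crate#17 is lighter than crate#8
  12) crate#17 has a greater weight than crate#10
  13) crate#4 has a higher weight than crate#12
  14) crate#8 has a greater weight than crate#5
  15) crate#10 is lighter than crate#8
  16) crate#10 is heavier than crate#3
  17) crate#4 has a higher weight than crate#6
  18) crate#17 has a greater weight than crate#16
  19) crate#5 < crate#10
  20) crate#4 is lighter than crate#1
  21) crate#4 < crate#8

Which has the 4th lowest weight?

crate#6

Chaining the given pairs: crate#16 < crate#12 < crate#5 < crate#6 < crate#4 < crate#1 < crate#13 < crate#3 < crate#7 < crate#10 < crate#17 < crate#8.
The 4th smallest is crate#6.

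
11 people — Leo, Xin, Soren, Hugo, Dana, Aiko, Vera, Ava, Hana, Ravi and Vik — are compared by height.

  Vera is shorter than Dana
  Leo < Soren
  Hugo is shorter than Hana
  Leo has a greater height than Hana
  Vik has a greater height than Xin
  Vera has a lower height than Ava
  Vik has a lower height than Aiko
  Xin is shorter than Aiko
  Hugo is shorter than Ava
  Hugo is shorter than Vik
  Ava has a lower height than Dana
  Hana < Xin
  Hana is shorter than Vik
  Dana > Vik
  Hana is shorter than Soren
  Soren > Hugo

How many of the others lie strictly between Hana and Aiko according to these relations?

2

Chaining upward from Hana reaches: Leo, Soren, Xin, Vik, Dana.
Chaining downward from Aiko reaches: Hugo, Xin, Vik.
Strictly between Hana and Aiko are those in both lists: Xin, Vik — 2 elements.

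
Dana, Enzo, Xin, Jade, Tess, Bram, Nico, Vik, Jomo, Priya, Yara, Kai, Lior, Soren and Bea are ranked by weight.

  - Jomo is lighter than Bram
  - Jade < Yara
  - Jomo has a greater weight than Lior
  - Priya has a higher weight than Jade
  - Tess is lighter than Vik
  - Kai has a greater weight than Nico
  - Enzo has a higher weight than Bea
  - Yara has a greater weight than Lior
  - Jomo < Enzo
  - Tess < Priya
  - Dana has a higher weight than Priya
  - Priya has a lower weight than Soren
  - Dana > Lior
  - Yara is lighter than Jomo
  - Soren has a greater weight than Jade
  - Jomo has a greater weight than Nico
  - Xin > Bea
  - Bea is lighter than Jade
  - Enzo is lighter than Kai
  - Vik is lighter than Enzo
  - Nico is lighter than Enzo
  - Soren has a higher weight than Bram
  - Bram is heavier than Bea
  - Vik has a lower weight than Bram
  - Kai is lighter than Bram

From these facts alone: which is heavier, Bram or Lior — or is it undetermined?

Bram

The relevant relations are Lior < Yara; Yara < Jomo; Jomo < Enzo; Enzo < Kai; Kai < Bram.
Together: Lior < Yara < Jomo < Enzo < Kai < Bram.
So Bram is heavier.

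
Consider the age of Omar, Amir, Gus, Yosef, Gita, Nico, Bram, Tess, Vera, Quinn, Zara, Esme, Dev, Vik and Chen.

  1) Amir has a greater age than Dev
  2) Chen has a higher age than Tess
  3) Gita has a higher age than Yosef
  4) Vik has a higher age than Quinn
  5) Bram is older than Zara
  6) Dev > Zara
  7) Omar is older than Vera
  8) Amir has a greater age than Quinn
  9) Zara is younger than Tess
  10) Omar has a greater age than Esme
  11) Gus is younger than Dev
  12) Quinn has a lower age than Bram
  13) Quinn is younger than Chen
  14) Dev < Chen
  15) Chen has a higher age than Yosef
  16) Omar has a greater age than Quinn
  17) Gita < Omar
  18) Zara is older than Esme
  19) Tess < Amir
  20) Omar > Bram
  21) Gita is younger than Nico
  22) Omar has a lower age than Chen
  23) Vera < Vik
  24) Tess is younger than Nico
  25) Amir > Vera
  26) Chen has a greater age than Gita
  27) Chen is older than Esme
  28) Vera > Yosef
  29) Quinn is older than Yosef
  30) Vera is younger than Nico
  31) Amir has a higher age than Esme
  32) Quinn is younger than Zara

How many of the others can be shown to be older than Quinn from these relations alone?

9

Directly above Quinn: Zara, Bram, Omar, Vik, Amir, Chen.
One step further: Tess, Dev (8 so far).
One step further: Nico (9 so far).
Nothing else is reachable above Quinn; 9 in all.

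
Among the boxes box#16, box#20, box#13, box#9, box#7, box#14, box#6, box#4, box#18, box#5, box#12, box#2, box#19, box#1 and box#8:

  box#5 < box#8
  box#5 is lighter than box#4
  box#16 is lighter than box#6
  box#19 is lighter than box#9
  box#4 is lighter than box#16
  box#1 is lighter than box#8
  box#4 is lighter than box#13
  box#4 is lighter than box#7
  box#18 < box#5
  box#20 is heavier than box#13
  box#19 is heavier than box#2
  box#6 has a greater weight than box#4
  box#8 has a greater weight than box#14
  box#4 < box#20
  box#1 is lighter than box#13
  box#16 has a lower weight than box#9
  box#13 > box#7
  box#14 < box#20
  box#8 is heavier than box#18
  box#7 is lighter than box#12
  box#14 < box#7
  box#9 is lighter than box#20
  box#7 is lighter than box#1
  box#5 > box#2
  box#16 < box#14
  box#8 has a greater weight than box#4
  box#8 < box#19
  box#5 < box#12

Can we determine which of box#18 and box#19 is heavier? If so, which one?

Link the given pairs in sequence: box#18 < box#5; box#5 < box#4; box#4 < box#16; box#16 < box#14; box#14 < box#7; box#7 < box#1; box#1 < box#8; box#8 < box#19.
Chaining these gives box#18 < box#5 < box#4 < box#16 < box#14 < box#7 < box#1 < box#8 < box#19.
So box#19 is heavier.

box#19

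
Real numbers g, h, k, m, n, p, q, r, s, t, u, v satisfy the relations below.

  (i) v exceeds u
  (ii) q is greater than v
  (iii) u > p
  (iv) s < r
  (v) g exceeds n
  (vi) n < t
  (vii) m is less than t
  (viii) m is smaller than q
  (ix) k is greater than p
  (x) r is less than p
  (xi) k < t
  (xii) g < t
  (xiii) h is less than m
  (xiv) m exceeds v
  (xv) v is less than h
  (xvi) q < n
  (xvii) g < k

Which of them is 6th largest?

m

Piecing the relations together gives one ordering: s < r < p < u < v < h < m < q < n < g < k < t.
The 6th largest is m.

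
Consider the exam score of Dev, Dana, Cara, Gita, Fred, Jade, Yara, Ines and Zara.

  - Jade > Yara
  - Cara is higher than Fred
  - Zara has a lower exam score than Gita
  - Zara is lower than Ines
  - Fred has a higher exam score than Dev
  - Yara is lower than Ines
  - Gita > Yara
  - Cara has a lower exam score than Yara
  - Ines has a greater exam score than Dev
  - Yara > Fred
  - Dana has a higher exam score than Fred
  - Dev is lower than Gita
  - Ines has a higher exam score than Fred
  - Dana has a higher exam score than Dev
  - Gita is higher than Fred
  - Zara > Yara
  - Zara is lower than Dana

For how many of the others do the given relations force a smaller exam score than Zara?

4

Directly below Zara: Yara.
One step further: Fred, Cara (3 so far).
One step further: Dev (4 so far).
No other element is forced below Zara by the given relations, so the count is 4.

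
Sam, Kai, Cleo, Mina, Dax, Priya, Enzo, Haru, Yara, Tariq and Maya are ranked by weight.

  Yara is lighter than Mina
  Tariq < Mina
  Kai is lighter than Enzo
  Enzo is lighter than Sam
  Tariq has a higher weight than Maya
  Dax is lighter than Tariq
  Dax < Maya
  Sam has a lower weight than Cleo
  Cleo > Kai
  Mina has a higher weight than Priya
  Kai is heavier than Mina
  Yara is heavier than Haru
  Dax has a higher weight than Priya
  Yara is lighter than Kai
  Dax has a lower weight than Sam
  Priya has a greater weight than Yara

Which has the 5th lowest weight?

Maya

Piecing the relations together gives one ordering: Haru < Yara < Priya < Dax < Maya < Tariq < Mina < Kai < Enzo < Sam < Cleo.
The 5th smallest is Maya.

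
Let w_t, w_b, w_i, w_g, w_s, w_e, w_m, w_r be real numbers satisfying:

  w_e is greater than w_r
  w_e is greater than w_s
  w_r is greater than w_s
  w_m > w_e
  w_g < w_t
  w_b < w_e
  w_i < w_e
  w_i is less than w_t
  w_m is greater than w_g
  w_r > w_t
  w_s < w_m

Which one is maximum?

w_m

Chaining downward from w_m: directly below it, w_s, w_g, w_e; then w_i, w_b, w_r; then w_t.
That covers every other element, and nothing is given above w_m, so w_m is the maximum.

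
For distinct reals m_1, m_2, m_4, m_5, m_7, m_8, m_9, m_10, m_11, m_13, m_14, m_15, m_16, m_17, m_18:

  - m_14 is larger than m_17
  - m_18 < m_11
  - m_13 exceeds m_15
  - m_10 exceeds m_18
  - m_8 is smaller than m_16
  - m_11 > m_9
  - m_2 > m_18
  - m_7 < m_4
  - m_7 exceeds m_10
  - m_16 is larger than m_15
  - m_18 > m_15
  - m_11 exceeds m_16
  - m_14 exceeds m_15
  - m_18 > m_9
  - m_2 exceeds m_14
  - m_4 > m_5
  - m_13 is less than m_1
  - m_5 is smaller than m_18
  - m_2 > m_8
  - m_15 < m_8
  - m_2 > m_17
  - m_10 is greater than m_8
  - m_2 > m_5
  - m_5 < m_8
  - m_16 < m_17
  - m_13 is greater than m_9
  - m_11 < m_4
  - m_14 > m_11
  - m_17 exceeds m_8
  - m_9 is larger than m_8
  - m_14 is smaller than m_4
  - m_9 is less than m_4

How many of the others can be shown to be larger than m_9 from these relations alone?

Directly above m_9: m_18, m_13, m_11, m_4.
One step further: m_10, m_14, m_1, m_2 (8 so far).
One step further: m_7 (9 so far).
No other element is forced above m_9 by the given relations, so the count is 9.

9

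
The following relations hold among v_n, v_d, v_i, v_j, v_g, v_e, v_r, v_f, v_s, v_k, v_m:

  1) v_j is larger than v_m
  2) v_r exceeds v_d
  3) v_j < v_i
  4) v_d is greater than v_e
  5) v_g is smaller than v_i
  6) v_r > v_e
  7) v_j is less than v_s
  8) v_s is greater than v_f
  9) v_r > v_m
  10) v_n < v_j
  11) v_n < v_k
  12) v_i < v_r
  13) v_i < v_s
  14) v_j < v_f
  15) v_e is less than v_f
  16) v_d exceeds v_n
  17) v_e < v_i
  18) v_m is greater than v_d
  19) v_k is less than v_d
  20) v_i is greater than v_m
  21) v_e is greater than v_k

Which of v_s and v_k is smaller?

v_k < v_e and v_e < v_d give v_k < v_d.
With v_d < v_m: v_k < v_e < v_d < v_m.
Then v_m < v_j extends the chain to v_j.
Then v_j < v_f extends the chain to v_f.
Then v_f < v_s extends the chain to v_s.
So v_k < v_s; v_k is the smaller of the two.

v_k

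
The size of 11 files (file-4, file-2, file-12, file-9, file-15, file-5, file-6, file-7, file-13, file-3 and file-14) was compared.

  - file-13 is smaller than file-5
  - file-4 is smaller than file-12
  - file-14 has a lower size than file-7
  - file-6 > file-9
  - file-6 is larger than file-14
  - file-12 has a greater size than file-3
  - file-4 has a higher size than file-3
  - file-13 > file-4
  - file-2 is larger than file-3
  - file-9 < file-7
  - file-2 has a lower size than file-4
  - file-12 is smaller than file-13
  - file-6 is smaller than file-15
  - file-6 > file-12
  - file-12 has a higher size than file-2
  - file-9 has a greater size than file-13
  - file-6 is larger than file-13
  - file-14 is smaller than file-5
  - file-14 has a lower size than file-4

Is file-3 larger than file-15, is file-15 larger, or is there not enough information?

The relevant relations are file-3 < file-2; file-2 < file-4; file-4 < file-12; file-12 < file-13; file-13 < file-9; file-9 < file-6; file-6 < file-15.
Chaining these gives file-3 < file-2 < file-4 < file-12 < file-13 < file-9 < file-6 < file-15.
So file-15 is larger.

file-15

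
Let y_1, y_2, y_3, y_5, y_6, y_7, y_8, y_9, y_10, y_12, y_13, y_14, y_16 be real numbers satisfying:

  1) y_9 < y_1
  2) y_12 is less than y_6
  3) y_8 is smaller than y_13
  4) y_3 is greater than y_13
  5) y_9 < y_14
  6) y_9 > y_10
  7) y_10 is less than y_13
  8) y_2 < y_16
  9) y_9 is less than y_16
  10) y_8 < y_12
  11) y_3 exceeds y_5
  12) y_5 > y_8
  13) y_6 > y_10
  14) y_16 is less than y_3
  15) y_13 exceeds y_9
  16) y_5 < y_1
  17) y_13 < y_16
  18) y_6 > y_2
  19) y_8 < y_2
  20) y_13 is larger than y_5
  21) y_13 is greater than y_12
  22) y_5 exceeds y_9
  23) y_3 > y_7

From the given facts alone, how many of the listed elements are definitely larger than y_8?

From y_8 the given relations immediately reach y_12, y_2, y_5, y_13.
From those, y_16, y_6, y_3, y_1 — 8 in total.
No other element is forced above y_8 by the given relations, so the count is 8.

8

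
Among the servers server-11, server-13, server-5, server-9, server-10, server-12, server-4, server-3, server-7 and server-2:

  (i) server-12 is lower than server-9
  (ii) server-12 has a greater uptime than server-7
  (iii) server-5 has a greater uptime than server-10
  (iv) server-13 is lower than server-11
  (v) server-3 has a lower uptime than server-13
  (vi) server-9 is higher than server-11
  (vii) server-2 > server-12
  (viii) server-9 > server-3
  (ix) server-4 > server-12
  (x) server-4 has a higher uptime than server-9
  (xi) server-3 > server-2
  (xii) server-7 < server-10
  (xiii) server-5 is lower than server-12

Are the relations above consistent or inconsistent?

Every relation is compatible with server-7 < server-10 < server-5 < server-12 < server-2 < server-3 < server-13 < server-11 < server-9 < server-4; the set is consistent.

consistent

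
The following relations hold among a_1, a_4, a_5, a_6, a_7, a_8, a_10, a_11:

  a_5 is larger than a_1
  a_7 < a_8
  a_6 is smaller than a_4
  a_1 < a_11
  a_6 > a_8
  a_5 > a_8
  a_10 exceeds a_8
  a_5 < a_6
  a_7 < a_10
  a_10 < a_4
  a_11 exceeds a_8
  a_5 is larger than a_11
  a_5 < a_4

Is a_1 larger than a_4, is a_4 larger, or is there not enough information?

a_4

Link the given pairs in sequence: a_1 < a_11; a_11 < a_5; a_5 < a_6; a_6 < a_4.
Chaining these gives a_1 < a_11 < a_5 < a_6 < a_4.
So a_4 is larger.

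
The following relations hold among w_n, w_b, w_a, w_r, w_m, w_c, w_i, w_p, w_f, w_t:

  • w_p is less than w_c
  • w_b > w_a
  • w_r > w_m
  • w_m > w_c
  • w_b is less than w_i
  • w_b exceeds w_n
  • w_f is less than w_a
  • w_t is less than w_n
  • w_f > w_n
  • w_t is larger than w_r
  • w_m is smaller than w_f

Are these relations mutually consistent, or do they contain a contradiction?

Every relation is compatible with w_p < w_c < w_m < w_r < w_t < w_n < w_f < w_a < w_b < w_i; the set is consistent.

consistent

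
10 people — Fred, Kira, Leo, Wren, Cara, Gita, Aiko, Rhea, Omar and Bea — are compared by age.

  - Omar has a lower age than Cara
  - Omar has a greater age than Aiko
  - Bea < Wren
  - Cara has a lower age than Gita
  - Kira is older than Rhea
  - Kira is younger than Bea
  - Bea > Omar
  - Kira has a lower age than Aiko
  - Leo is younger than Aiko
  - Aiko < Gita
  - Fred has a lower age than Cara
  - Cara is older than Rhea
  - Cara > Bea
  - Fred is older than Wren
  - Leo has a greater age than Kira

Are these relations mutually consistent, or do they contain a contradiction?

Every relation is compatible with Rhea < Kira < Leo < Aiko < Omar < Bea < Wren < Fred < Cara < Gita; the set is consistent.

consistent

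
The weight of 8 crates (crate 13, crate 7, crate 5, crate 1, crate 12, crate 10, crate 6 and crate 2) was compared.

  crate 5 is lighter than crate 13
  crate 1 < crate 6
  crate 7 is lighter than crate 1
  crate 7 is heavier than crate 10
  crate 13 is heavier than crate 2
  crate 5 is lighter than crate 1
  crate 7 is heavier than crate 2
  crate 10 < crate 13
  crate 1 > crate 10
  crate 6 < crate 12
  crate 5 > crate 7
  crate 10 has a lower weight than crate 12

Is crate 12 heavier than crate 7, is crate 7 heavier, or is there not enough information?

crate 7 < crate 5 and crate 5 < crate 1 give crate 7 < crate 1.
With crate 1 < crate 6: crate 7 < crate 5 < crate 1 < crate 6.
Then crate 6 < crate 12 extends the chain to crate 12.
So crate 12 is heavier.

crate 12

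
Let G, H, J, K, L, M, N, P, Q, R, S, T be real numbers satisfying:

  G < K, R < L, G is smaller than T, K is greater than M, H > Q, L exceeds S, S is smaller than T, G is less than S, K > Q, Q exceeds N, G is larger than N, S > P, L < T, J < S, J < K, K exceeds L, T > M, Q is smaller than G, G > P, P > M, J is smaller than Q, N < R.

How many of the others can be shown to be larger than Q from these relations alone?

6

The elements the relations force above Q are G, S, L, T, K, H — no chain reaches any other.
That is 6.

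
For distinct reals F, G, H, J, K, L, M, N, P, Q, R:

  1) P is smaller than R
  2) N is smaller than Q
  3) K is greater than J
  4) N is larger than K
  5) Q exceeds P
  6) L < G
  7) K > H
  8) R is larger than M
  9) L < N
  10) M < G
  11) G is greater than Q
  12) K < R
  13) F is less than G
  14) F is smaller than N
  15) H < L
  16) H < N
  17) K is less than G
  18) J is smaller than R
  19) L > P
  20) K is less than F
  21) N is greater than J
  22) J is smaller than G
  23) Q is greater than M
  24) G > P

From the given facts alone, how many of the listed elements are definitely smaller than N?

From N the given relations immediately reach J, H, K, F, L.
From those, P — 6 in total.
Nothing else is reachable below N; 6 in all.

6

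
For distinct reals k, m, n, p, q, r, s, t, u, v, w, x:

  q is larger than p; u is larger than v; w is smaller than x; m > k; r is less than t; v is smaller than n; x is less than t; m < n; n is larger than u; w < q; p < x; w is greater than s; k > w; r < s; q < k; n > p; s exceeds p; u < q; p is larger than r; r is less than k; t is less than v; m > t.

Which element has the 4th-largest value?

q

Chaining the given pairs: r < p < s < w < x < t < v < u < q < k < m < n.
Counting 4 from the largest end gives q.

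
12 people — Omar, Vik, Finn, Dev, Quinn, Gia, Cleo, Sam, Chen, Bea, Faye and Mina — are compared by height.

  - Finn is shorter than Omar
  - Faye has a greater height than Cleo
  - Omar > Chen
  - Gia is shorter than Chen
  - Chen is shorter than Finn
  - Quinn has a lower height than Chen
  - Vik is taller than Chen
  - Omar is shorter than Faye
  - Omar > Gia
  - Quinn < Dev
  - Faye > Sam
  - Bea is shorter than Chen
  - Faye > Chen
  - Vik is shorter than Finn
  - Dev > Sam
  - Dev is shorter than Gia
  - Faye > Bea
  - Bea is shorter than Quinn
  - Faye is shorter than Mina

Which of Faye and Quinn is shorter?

Quinn

Quinn < Dev and Dev < Gia give Quinn < Gia.
Then Gia < Chen extends the chain to Chen.
Then Chen < Vik extends the chain to Vik.
With Vik < Finn: Quinn < Dev < Gia < Chen < Vik < Finn.
With Finn < Omar: Quinn < Dev < Gia < Chen < Vik < Finn < Omar.
With Omar < Faye: Quinn < Dev < Gia < Chen < Vik < Finn < Omar < Faye.
So Quinn < Faye; Quinn is the shorter of the two.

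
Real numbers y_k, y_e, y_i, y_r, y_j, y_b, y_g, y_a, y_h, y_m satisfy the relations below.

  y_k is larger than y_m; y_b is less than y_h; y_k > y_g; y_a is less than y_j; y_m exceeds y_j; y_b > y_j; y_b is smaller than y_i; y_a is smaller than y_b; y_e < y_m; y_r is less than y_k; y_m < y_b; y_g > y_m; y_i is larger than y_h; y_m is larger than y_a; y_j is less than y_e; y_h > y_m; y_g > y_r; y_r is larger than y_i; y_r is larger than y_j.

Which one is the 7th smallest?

y_i

The consecutive relations fix a unique order: y_a < y_j < y_e < y_m < y_b < y_h < y_i < y_r < y_g < y_k.
The 7th smallest is y_i.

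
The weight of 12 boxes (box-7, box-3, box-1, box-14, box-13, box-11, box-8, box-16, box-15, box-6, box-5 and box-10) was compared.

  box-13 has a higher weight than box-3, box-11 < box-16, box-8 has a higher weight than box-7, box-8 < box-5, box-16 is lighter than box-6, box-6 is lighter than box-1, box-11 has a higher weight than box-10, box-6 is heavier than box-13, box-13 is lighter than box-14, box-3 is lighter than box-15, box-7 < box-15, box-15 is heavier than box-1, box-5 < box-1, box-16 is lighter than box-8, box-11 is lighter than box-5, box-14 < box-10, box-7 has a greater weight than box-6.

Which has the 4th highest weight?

box-8

Piecing the relations together gives one ordering: box-3 < box-13 < box-14 < box-10 < box-11 < box-16 < box-6 < box-7 < box-8 < box-5 < box-1 < box-15.
Counting 4 from the largest end gives box-8.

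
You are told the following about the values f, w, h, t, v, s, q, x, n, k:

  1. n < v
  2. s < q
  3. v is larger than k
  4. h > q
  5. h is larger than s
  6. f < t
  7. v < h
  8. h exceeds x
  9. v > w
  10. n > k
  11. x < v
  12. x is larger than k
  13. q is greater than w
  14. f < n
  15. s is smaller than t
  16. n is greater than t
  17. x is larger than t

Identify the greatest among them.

h

Chaining downward from h: directly below it, s, q, x, v; then t, w, k, n; then f.
That covers every other element, and nothing is given above h, so h is the greatest.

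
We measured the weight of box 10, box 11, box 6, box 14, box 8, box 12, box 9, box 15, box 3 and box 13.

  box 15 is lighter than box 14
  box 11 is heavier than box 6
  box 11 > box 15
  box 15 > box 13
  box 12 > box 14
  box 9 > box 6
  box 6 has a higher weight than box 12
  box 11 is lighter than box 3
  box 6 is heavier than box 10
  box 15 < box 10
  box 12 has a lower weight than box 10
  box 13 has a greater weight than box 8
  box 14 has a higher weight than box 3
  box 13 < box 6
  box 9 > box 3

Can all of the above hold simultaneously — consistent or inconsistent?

inconsistent

Chaining the given relations yields box 14 < box 12 < box 10 < box 6 < box 11 < box 3, so box 14 < box 3. But one relation states box 3 < box 14. These cannot both hold.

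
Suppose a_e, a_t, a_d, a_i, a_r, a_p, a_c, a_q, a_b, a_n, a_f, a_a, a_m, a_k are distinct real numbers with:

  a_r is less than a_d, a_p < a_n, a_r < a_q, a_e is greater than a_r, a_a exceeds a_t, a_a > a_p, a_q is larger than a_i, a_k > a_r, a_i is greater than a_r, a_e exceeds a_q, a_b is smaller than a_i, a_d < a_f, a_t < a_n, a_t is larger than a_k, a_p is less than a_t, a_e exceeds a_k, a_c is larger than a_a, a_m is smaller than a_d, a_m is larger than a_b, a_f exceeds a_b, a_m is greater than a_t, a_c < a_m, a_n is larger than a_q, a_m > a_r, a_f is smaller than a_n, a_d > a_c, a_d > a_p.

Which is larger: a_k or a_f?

a_f

The relevant relations are a_k < a_t; a_t < a_a; a_a < a_c; a_c < a_m; a_m < a_d; a_d < a_f.
Chaining these gives a_k < a_t < a_a < a_c < a_m < a_d < a_f.
So a_k < a_f; a_f is the larger of the two.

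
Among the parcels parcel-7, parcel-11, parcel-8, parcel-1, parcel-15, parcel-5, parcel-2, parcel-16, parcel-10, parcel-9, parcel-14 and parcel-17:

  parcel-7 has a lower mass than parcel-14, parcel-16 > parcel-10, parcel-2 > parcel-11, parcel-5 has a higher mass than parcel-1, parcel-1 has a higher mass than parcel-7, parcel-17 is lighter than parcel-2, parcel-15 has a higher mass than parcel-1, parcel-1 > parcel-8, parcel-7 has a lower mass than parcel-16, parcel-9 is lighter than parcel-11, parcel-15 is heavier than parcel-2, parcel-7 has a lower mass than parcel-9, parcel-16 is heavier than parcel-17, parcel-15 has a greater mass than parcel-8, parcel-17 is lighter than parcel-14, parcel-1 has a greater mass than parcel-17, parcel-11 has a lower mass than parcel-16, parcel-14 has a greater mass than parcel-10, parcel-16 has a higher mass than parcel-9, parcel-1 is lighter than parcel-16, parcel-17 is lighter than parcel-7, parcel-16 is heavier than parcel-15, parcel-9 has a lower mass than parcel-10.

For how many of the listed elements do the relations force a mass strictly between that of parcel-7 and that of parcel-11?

The relations place parcel-7 below parcel-11. An element lies strictly between them when it is forced above parcel-7 and also forced below parcel-11.
Above parcel-7: {parcel-9, parcel-10, parcel-1, parcel-2, parcel-15, parcel-14, parcel-5, parcel-16}. Below parcel-11: {parcel-17, parcel-9}.
Intersection: {parcel-9} — 1.

1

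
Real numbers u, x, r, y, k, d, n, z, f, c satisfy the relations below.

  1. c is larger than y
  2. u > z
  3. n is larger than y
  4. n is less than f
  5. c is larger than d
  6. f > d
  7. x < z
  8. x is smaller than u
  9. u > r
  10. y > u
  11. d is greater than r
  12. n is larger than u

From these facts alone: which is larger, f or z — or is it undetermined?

The relevant relations are z < u; u < y; y < n; n < f.
Chaining these gives z < u < y < n < f.
So f is larger.

f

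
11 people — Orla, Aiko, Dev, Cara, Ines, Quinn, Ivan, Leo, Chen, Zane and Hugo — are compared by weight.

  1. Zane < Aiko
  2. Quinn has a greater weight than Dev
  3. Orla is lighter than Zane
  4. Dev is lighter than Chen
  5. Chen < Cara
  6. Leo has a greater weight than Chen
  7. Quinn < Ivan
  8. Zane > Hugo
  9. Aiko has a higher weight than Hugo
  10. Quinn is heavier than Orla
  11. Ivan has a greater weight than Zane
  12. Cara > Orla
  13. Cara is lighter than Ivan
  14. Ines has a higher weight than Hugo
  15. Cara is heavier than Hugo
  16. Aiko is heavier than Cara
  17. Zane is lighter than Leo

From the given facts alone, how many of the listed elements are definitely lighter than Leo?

Directly below Leo: Chen, Zane.
One step further: Dev, Hugo, Orla (5 so far).
No other element is forced below Leo by the given relations, so the count is 5.

5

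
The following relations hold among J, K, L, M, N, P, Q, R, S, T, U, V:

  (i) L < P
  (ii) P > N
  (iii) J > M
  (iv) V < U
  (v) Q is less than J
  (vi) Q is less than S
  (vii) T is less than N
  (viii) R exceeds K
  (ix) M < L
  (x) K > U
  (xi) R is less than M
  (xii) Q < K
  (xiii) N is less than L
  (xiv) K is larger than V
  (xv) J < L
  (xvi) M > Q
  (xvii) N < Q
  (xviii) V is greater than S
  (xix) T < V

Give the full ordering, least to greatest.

T < N < Q < S < V < U < K < R < M < J < L < P

Nothing is placed below T, so it is least; from there T < N; N < Q; Q < S; S < V; V < U; U < K; K < R; R < M; M < J; J < L; L < P, each given directly.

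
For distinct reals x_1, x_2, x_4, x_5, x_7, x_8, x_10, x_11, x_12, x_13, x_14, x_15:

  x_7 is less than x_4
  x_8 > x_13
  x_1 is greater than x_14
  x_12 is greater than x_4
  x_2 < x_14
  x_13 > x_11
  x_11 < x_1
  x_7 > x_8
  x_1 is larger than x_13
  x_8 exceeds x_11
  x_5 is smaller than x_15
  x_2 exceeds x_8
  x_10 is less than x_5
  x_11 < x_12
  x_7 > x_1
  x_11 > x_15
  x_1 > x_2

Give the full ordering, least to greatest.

x_10 < x_5 < x_15 < x_11 < x_13 < x_8 < x_2 < x_14 < x_1 < x_7 < x_4 < x_12

The consecutive links are each given: x_10 < x_5; x_5 < x_15; x_15 < x_11; x_11 < x_13; x_13 < x_8; x_8 < x_2; x_2 < x_14; x_14 < x_1; x_1 < x_7; x_7 < x_4; x_4 < x_12.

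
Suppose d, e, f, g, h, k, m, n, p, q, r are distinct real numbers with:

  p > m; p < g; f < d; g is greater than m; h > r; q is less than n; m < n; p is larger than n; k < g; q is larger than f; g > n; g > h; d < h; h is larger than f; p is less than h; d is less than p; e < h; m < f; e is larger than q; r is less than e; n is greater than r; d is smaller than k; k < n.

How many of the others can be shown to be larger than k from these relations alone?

4

Directly above k: n, g.
One step further: p (3 so far).
One step further: h (4 so far).
Nothing else is reachable above k; 4 in all.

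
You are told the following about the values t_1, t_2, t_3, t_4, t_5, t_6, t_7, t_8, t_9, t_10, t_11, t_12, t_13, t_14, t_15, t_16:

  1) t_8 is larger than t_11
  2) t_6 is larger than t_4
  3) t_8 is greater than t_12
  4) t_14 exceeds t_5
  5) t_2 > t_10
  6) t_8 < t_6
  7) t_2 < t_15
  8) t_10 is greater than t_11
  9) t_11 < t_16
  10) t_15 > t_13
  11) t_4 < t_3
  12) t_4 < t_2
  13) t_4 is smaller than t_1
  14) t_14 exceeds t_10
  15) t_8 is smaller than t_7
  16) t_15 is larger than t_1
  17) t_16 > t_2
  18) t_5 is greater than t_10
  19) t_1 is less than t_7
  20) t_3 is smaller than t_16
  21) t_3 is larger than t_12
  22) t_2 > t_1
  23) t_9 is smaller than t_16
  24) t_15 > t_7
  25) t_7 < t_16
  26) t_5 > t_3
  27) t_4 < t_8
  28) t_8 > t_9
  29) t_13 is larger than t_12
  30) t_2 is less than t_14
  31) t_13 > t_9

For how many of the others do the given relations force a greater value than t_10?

Directly above t_10: t_5, t_2, t_14.
One step further: t_16, t_15 (5 so far).
No other element is forced above t_10 by the given relations, so the count is 5.

5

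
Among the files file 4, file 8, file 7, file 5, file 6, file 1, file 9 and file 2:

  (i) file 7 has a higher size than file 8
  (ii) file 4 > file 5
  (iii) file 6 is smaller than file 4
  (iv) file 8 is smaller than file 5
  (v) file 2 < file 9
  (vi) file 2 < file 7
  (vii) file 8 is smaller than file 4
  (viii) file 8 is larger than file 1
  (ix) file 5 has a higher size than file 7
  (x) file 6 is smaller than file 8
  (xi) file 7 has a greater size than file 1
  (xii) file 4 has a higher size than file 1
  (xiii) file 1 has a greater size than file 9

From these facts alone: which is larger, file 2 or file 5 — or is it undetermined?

Link the given pairs in sequence: file 2 < file 9; file 9 < file 1; file 1 < file 7; file 7 < file 5.
Together: file 2 < file 9 < file 1 < file 7 < file 5.
So file 5 is larger.

file 5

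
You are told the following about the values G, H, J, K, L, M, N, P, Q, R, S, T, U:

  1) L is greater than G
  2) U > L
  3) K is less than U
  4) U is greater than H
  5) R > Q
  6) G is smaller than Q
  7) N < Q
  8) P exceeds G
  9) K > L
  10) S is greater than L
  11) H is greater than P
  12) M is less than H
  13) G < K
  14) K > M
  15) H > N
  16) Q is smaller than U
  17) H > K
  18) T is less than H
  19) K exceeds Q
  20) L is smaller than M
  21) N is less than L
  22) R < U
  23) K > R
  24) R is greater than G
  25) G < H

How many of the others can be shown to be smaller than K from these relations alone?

Directly below K: G, L, Q, R, M.
One step further: N (6 so far).
No other element is forced below K by the given relations, so the count is 6.

6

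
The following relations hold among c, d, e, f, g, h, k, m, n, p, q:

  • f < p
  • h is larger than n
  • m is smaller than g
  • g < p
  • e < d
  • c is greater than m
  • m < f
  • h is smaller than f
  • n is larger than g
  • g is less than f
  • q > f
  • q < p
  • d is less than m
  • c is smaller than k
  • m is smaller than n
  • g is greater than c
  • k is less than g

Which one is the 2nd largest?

q

Chaining the given pairs: e < d < m < c < k < g < n < h < f < q < p.
The 2nd largest is q.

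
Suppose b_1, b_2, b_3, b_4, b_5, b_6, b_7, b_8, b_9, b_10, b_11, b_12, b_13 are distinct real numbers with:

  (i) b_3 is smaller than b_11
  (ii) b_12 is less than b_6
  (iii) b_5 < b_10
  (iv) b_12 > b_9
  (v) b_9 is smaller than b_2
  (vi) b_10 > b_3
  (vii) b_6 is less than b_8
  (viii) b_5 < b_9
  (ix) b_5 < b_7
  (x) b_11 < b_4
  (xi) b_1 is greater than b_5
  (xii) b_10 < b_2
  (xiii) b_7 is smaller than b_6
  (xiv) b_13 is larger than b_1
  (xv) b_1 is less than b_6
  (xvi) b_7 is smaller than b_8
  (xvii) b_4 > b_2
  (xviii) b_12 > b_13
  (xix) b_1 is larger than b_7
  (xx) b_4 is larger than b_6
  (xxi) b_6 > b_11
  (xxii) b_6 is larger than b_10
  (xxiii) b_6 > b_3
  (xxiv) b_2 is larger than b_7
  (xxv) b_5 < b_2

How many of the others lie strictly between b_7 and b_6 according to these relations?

3

Chaining upward from b_7 reaches: b_1, b_13, b_2, b_12, b_8, b_4.
Chaining downward from b_6 reaches: b_3, b_11, b_5, b_1, b_9, b_10, b_13, b_12.
Strictly between b_7 and b_6 are those in both lists: b_1, b_13, b_12 — 3 elements.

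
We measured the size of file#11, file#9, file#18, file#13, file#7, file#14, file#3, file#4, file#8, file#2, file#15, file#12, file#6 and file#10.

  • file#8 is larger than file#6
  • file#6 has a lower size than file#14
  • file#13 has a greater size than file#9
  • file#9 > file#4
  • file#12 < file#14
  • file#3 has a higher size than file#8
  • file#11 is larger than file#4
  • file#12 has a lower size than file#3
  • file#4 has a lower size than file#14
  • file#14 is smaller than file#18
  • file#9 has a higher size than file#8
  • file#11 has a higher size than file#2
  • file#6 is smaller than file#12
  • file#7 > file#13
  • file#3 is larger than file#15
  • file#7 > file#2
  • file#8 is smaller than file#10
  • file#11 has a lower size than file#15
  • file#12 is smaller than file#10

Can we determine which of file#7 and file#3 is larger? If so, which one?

Following every chain through file#7: below file#7 we get file#4, file#6, file#2, file#8, file#9, file#13.
file#3 is not reached, and no chain runs the other way from file#3 to file#7.
So the given relations leave the order of file#7 and file#3 undetermined.

undetermined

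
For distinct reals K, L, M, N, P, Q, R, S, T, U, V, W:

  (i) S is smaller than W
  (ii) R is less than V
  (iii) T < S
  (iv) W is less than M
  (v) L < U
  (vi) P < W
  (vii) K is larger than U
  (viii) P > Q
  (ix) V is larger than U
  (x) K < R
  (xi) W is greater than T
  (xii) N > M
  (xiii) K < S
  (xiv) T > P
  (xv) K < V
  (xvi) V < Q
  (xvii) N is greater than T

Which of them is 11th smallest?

M

The consecutive relations fix a unique order: L < U < K < R < V < Q < P < T < S < W < M < N.
Counting 11 from the smallest end gives M.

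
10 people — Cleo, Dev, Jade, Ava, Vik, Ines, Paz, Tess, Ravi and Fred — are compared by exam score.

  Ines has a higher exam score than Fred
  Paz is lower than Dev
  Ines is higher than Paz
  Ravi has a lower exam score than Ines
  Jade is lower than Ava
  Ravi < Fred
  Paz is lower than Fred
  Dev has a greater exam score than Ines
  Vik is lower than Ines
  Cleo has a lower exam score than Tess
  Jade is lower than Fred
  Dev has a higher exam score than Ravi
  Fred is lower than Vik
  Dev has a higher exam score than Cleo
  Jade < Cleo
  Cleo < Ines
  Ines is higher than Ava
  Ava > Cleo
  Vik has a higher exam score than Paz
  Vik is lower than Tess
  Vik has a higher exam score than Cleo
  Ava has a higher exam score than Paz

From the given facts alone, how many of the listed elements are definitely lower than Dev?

From Dev the given relations immediately reach Paz, Cleo, Ravi, Ines.
From those, Jade, Fred, Ava, Vik — 8 in total.
Nothing else is reachable below Dev; 8 in all.

8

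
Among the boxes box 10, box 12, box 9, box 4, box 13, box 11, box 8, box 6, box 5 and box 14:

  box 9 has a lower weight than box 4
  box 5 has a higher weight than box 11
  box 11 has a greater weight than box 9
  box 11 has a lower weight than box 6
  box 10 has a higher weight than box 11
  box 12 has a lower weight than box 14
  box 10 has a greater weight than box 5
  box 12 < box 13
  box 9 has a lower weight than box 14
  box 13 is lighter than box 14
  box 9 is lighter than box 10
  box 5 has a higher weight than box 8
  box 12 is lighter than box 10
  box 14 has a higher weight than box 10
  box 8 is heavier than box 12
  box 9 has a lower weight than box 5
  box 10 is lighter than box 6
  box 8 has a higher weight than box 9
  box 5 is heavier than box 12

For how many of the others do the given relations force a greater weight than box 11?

4

The elements the relations force above box 11 are box 5, box 10, box 6, box 14 — no chain reaches any other.
That is 4.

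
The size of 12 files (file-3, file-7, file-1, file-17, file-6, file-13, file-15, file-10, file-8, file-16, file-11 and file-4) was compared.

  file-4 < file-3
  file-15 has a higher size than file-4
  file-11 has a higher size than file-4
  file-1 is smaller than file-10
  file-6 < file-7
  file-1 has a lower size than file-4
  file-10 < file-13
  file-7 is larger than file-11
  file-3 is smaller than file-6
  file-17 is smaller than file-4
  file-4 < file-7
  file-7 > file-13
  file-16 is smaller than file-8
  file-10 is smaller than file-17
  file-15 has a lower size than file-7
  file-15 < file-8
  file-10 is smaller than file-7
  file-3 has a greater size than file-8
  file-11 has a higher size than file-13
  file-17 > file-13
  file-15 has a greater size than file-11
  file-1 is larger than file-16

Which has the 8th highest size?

Chaining the given pairs: file-16 < file-1 < file-10 < file-13 < file-17 < file-4 < file-11 < file-15 < file-8 < file-3 < file-6 < file-7.
Counting 8 from the largest end gives file-17.

file-17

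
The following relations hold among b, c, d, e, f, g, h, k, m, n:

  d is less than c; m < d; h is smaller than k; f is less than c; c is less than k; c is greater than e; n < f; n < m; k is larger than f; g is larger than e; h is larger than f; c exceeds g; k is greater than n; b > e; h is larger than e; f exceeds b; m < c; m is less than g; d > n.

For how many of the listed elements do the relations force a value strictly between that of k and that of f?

2

Chaining upward from f reaches: h, c.
Chaining downward from k reaches: n, m, e, b, g, d, h, c.
Strictly between f and k are those in both lists: h, c — 2 elements.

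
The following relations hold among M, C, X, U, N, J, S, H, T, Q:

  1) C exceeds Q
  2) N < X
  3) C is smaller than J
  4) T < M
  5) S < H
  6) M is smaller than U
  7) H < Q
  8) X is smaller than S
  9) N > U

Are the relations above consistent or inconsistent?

consistent

The single ordering T < M < U < N < X < S < H < Q < C < J satisfies every listed relation, so no contradiction arises.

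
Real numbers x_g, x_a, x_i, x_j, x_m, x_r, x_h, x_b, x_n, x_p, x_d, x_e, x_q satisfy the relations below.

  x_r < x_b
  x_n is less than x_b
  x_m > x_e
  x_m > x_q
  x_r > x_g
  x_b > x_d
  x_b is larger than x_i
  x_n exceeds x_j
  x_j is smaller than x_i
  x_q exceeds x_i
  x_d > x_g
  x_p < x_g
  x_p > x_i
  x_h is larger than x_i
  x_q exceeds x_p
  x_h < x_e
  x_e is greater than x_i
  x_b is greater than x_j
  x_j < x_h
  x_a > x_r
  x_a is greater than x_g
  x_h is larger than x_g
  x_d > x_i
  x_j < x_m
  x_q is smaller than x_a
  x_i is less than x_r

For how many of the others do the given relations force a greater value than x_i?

The elements the relations force above x_i are x_p, x_g, x_d, x_r, x_h, x_e, x_q, x_b, x_m, x_a — no chain reaches any other.
That is 10.

10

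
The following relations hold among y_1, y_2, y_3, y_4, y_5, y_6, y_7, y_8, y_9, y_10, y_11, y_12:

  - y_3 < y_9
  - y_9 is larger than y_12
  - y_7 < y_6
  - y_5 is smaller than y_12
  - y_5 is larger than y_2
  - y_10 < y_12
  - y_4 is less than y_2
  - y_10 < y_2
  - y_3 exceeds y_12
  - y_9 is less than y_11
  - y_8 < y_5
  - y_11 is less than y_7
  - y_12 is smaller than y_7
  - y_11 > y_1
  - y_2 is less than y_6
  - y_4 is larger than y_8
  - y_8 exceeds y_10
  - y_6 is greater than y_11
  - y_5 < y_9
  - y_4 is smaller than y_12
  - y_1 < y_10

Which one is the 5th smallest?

Piecing the relations together gives one ordering: y_1 < y_10 < y_8 < y_4 < y_2 < y_5 < y_12 < y_3 < y_9 < y_11 < y_7 < y_6.
The 5th smallest is y_2.

y_2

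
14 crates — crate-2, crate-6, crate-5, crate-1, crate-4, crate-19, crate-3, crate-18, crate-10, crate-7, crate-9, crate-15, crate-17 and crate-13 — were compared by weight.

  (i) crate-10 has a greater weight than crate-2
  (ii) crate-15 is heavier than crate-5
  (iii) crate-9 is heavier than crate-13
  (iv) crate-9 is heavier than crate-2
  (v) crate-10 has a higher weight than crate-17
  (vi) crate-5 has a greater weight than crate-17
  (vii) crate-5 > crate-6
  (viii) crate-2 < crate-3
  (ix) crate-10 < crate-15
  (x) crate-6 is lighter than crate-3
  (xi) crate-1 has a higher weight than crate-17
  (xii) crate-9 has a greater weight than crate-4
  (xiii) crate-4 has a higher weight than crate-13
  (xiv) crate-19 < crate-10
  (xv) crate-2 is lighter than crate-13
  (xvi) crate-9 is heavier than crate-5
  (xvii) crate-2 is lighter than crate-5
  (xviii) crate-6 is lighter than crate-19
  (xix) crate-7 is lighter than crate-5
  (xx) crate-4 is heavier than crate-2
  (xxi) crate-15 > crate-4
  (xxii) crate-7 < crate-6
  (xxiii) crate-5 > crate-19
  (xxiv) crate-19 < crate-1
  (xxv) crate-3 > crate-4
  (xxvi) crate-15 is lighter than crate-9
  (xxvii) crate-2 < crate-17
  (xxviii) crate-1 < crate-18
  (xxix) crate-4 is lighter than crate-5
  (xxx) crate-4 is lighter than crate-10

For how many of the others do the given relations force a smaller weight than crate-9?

10

Directly below crate-9: crate-2, crate-13, crate-4, crate-5, crate-15.
One step further: crate-17, crate-7, crate-6, crate-19, crate-10 (10 so far).
No other element is forced below crate-9 by the given relations, so the count is 10.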